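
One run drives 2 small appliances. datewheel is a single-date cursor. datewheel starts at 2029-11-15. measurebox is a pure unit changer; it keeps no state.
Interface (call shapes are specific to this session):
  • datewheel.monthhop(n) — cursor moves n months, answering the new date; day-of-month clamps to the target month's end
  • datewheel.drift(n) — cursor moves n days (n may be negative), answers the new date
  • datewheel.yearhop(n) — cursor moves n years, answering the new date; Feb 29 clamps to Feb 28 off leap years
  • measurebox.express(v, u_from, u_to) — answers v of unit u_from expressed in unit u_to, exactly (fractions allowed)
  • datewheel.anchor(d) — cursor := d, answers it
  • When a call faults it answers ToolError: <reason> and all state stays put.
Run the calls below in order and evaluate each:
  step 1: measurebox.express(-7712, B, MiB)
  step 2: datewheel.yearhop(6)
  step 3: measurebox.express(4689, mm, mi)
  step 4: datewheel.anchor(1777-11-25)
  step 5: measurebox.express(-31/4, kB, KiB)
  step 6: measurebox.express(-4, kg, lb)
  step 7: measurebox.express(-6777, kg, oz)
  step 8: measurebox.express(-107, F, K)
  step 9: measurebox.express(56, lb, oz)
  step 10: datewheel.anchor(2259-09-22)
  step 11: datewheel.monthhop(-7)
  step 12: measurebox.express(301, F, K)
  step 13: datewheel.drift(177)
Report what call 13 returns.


> measurebox.express v='-7712' u_from='B' u_to='MiB'
  -241/32768
> datewheel.yearhop n='6'
  2035-11-15
> measurebox.express v='4689' u_from='mm' u_to='mi'
  521/178816
> datewheel.anchor d='1777-11-25'
  1777-11-25
> measurebox.express v='-31/4' u_from='kB' u_to='KiB'
  -3875/512
> measurebox.express v='-4' u_from='kg' u_to='lb'
  -400000000/45359237
> measurebox.express v='-6777' u_from='kg' u_to='oz'
  -10843200000000/45359237
> measurebox.express v='-107' u_from='F' u_to='K'
  35267/180
> measurebox.express v='56' u_from='lb' u_to='oz'
  896
> datewheel.anchor d='2259-09-22'
  2259-09-22
> datewheel.monthhop n='-7'
  2259-02-22
> measurebox.express v='301' u_from='F' u_to='K'
  76067/180
> datewheel.drift n='177'
  2259-08-18

Answer: 2259-08-18


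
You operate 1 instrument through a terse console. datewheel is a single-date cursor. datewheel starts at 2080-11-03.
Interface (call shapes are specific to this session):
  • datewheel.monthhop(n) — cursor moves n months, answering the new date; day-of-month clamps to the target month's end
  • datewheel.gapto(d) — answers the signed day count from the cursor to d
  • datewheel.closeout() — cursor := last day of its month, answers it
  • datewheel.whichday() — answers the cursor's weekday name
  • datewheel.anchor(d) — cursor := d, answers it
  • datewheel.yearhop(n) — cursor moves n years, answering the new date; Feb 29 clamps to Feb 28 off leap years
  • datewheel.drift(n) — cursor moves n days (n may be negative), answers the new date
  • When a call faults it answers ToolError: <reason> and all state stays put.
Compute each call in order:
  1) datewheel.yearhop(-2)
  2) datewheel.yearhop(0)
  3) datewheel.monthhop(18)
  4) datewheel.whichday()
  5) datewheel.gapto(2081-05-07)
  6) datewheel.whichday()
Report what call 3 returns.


Calling datewheel.yearhop using n='-2', and get 2078-11-03.
Using datewheel.yearhop using n='0', and observe 2078-11-03.
Using datewheel.monthhop using n='18', giving 2080-05-03.
Invoking datewheel.whichday(), and get Friday.
I run datewheel.gapto using d='2081-05-07', and observe 369.
I invoke datewheel.whichday, and see Friday.

Answer: 2080-05-03


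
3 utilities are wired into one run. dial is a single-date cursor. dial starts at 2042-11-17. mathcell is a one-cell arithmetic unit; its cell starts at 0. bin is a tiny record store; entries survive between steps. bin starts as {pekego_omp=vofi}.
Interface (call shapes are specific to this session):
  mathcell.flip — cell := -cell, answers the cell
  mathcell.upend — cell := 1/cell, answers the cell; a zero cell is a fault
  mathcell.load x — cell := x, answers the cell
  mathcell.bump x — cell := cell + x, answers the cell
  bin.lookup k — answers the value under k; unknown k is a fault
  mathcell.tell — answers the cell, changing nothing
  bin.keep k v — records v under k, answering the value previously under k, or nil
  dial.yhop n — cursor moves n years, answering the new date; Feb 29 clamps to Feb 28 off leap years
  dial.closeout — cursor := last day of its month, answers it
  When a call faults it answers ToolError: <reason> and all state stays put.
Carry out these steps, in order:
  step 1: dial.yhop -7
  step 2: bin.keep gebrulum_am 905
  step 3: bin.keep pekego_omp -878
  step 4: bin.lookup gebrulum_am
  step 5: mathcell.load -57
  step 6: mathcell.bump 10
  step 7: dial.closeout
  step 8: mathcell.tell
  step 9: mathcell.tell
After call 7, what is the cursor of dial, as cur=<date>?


Answer: cur=2035-11-30

Derivation:
% yhop n: -7
:: 2035-11-17
% keep k: gebrulum_am v: 905
:: nil
% keep k: pekego_omp v: -878
:: vofi
% lookup k: gebrulum_am
:: 905
% load x: -57
:: -57
% bump x: 10
:: -47
% closeout
:: 2035-11-30
% tell
:: -47
% tell
:: -47


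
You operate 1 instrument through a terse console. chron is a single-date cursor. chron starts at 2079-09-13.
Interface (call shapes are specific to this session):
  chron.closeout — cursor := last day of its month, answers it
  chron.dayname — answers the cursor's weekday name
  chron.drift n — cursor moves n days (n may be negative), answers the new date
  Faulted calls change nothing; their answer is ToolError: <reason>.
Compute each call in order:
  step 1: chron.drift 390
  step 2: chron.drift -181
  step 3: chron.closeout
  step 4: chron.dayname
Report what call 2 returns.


Answer: 2080-04-09

Derivation:
-- chron.drift(n='390') ~> 2080-10-07
-- chron.drift(n='-181') ~> 2080-04-09
-- chron.closeout() ~> 2080-04-30
-- chron.dayname() ~> Tuesday


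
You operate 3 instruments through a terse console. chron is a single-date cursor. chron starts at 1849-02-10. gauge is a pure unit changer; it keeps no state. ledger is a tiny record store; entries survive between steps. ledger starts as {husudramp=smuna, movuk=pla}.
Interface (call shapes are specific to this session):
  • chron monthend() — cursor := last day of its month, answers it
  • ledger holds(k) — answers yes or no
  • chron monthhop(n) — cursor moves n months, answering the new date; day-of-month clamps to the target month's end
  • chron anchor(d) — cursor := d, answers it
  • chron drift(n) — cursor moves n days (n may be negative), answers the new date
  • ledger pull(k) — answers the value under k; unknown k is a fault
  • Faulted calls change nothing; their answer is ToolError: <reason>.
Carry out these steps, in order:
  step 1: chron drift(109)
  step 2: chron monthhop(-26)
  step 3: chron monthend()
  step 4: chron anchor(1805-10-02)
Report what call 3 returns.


Answer: 1847-03-31

Derivation:
Do: chron drift[n: 109]
See: 1849-05-30
Do: chron monthhop[n: -26]
See: 1847-03-30
Do: chron monthend[]
See: 1847-03-31
Do: chron anchor[d: 1805-10-02]
See: 1805-10-02


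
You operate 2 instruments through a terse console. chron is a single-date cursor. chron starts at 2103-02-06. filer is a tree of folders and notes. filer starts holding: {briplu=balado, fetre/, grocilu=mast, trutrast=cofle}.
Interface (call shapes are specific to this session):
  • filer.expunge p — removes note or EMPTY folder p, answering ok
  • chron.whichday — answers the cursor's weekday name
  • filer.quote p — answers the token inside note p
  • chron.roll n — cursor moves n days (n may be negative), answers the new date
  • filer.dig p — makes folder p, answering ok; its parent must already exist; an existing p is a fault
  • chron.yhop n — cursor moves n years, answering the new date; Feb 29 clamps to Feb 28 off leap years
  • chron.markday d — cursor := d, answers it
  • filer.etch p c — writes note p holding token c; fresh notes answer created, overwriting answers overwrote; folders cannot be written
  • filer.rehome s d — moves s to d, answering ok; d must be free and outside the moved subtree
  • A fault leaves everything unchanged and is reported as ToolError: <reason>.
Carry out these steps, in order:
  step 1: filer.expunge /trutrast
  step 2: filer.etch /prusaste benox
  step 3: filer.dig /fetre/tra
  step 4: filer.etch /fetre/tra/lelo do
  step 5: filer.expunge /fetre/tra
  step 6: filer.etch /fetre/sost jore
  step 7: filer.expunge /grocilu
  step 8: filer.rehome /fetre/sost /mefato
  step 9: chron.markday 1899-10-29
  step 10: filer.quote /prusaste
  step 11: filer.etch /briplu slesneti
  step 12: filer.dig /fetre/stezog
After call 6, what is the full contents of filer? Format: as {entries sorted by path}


I use filer.expunge passing p='/trutrast', which returns ok.
Then filer.etch passing p='/prusaste', c='benox', — result: created.
Using filer.dig passing p='/fetre/tra', and observe ok.
I call filer.etch passing p='/fetre/tra/lelo', c='do', and observe created.
Then filer.expunge passing p='/fetre/tra': ToolError: not empty.
Invoking filer.etch passing p='/fetre/sost', c='jore', → created.
I run filer.expunge passing p='/grocilu', yielding ok.
I use filer.rehome passing s='/fetre/sost', d='/mefato', — result: ok.
Using chron.markday passing d='1899-10-29', and see 1899-10-29.
Invoking filer.quote passing p='/prusaste', giving benox.
Then filer.etch passing p='/briplu', c='slesneti', yielding overwrote.
Next I call filer.dig passing p='/fetre/stezog', giving ok.

Answer: {briplu=balado, fetre/, fetre/sost=jore, fetre/tra/, fetre/tra/lelo=do, grocilu=mast, prusaste=benox}


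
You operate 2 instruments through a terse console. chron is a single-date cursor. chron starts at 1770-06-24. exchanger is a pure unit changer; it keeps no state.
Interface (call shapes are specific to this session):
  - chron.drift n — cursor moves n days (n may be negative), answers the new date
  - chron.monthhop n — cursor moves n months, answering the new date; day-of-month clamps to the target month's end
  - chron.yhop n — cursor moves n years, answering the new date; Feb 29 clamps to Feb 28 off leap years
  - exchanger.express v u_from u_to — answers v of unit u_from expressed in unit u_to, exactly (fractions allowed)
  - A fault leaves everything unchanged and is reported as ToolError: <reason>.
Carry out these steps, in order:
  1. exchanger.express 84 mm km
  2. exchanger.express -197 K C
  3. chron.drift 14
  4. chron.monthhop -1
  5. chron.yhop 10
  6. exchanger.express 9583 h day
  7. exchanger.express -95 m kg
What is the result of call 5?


Answer: 1780-06-08

Derivation:
Using exchanger.express on v: 84, u_from: mm, u_to: km, — result: 21/250000.
I run exchanger.express on v: -197, u_from: K, u_to: C, — result: -9403/20.
Then chron.drift on n: 14, which returns 1770-07-08.
I invoke chron.monthhop on n: -1, and see 1770-06-08.
Then chron.yhop on n: 10, — result: 1780-06-08.
Now I run exchanger.express on v: 9583, u_from: h, u_to: day, giving 9583/24.
Invoking exchanger.express on v: -95, u_from: m, u_to: kg, and get ToolError: incompatible units.


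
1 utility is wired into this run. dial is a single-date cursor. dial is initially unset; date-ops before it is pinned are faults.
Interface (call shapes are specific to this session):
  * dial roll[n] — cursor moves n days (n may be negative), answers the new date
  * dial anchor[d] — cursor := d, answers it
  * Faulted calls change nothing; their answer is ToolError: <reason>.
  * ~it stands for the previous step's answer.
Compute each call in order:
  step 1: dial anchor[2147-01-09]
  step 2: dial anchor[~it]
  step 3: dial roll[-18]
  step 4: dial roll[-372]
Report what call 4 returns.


Answer: 2145-12-15

Derivation:
Now I run dial anchor on d='2147-01-09', — result: 2147-01-09.
I invoke dial anchor on d='~it': 2147-01-09.
I call dial roll on n='-18': 2146-12-22.
Using dial roll on n='-372', — result: 2145-12-15.


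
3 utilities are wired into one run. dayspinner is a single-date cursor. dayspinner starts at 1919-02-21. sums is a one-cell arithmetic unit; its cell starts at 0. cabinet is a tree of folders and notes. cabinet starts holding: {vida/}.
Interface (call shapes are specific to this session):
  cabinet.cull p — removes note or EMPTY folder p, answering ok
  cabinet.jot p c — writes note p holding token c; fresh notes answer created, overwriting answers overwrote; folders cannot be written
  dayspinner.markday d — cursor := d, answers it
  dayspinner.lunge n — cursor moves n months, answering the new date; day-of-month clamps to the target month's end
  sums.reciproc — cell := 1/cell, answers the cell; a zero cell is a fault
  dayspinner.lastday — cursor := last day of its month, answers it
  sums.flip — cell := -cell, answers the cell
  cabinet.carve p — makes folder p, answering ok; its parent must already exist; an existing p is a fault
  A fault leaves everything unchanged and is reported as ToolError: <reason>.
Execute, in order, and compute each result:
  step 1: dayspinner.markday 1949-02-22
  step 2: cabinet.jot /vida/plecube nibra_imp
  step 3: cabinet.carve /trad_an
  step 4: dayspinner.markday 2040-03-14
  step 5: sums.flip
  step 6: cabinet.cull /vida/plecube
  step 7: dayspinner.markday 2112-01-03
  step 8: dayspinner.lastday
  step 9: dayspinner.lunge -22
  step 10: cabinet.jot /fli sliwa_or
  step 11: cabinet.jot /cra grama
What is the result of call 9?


Answer: 2110-03-31

Derivation:
Using markday on d='1949-02-22', yielding 1949-02-22.
I invoke jot on p='/vida/plecube', c='nibra_imp': created.
I use carve on p='/trad_an', and see ok.
Now I run markday on d='2040-03-14', which returns 2040-03-14.
Next I call flip, and observe 0.
I use cull on p='/vida/plecube', giving ok.
I try markday on d='2112-01-03', yielding 2112-01-03.
Using lastday, and see 2112-01-31.
Calling lunge on n='-22', → 2110-03-31.
Invoking jot on p='/fli', c='sliwa_or', → created.
Then jot on p='/cra', c='grama', and get created.


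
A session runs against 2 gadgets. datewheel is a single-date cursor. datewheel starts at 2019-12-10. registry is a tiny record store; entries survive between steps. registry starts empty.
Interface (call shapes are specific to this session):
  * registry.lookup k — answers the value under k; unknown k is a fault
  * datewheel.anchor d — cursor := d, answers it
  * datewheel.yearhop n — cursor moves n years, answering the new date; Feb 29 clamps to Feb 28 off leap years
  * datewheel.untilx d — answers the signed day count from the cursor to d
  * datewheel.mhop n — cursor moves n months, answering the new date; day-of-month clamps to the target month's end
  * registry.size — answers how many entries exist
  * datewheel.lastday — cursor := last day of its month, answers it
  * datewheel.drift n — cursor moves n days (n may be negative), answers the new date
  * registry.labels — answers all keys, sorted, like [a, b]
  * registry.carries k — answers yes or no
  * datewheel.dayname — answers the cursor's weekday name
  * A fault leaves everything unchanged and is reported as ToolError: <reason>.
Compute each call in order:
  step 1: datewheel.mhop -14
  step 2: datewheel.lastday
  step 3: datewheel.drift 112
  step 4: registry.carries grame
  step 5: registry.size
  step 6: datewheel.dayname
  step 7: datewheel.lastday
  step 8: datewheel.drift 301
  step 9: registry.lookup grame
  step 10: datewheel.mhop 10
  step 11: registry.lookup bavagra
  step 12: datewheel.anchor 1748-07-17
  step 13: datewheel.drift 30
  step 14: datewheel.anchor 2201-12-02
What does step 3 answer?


Answer: 2019-02-20

Derivation:
# 1. datewheel.mhop(n='-14') ~> 2018-10-10
# 2. datewheel.lastday() ~> 2018-10-31
# 3. datewheel.drift(n='112') ~> 2019-02-20
# 4. registry.carries(k='grame') ~> no
# 5. registry.size() ~> 0
# 6. datewheel.dayname() ~> Wednesday
# 7. datewheel.lastday() ~> 2019-02-28
# 8. datewheel.drift(n='301') ~> 2019-12-26
# 9. registry.lookup(k='grame') ~> ToolError: no such key grame
# 10. datewheel.mhop(n='10') ~> 2020-10-26
# 11. registry.lookup(k='bavagra') ~> ToolError: no such key bavagra
# 12. datewheel.anchor(d='1748-07-17') ~> 1748-07-17
# 13. datewheel.drift(n='30') ~> 1748-08-16
# 14. datewheel.anchor(d='2201-12-02') ~> 2201-12-02


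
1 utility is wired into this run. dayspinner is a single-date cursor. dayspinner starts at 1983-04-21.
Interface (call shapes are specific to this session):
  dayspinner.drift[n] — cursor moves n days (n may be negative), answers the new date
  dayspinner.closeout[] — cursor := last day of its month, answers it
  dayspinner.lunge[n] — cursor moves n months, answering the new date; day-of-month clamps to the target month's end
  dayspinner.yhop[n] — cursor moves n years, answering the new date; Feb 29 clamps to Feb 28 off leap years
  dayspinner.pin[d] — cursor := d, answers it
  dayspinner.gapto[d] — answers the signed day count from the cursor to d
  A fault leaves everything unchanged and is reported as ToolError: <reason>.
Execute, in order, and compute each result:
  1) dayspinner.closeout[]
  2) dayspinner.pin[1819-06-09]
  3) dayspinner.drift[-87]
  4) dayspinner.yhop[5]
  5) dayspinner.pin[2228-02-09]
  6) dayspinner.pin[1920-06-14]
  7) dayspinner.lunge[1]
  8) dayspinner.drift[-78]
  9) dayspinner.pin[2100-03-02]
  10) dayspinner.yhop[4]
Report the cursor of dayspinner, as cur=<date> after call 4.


Act: dayspinner.closeout[]
Obs: 1983-04-30
Act: dayspinner.pin[1819-06-09]
Obs: 1819-06-09
Act: dayspinner.drift[-87]
Obs: 1819-03-14
Act: dayspinner.yhop[5]
Obs: 1824-03-14
Act: dayspinner.pin[2228-02-09]
Obs: 2228-02-09
Act: dayspinner.pin[1920-06-14]
Obs: 1920-06-14
Act: dayspinner.lunge[1]
Obs: 1920-07-14
Act: dayspinner.drift[-78]
Obs: 1920-04-27
Act: dayspinner.pin[2100-03-02]
Obs: 2100-03-02
Act: dayspinner.yhop[4]
Obs: 2104-03-02

Answer: cur=1824-03-14


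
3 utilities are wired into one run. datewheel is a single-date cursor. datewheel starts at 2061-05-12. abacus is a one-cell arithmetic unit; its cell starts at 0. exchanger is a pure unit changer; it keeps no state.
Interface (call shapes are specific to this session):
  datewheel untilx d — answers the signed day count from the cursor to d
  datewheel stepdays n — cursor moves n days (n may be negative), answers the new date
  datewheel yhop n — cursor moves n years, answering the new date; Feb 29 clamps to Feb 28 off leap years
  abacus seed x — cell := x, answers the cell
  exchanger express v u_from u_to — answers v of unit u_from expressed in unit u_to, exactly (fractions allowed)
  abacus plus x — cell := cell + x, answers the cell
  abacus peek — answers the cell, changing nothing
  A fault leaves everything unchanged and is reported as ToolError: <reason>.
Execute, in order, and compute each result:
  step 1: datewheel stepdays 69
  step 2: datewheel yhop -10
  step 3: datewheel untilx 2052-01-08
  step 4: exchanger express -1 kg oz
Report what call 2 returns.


;; 1. datewheel stepdays(n: 69) ~> 2061-07-20
;; 2. datewheel yhop(n: -10) ~> 2051-07-20
;; 3. datewheel untilx(d: 2052-01-08) ~> 172
;; 4. exchanger express(v: -1, u_from: kg, u_to: oz) ~> -1600000000/45359237

Answer: 2051-07-20


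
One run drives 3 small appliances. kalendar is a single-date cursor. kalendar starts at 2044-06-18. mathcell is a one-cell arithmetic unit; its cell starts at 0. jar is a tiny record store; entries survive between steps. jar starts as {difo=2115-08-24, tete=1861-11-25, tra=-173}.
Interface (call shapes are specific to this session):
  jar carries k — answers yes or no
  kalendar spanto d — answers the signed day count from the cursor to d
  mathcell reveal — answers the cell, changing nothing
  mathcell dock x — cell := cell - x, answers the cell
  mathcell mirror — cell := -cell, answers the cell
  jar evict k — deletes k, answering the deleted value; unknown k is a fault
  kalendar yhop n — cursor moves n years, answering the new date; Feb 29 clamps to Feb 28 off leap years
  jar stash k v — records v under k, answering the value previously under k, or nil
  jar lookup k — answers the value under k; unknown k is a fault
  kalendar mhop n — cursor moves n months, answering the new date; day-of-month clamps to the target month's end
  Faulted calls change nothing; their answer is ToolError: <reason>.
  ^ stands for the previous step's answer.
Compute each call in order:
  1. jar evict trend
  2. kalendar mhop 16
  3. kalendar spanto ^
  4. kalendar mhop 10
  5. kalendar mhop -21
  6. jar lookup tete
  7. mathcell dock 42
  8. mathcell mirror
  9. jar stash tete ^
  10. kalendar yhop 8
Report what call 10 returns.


Answer: 2052-11-18

Derivation:
% jar evict(k: trend) : ToolError: no such key trend
% kalendar mhop(n: 16) : 2045-10-18
% kalendar spanto(d: ^) : 0
% kalendar mhop(n: 10) : 2046-08-18
% kalendar mhop(n: -21) : 2044-11-18
% jar lookup(k: tete) : 1861-11-25
% mathcell dock(x: 42) : -42
% mathcell mirror() : 42
% jar stash(k: tete, v: ^) : 1861-11-25
% kalendar yhop(n: 8) : 2052-11-18


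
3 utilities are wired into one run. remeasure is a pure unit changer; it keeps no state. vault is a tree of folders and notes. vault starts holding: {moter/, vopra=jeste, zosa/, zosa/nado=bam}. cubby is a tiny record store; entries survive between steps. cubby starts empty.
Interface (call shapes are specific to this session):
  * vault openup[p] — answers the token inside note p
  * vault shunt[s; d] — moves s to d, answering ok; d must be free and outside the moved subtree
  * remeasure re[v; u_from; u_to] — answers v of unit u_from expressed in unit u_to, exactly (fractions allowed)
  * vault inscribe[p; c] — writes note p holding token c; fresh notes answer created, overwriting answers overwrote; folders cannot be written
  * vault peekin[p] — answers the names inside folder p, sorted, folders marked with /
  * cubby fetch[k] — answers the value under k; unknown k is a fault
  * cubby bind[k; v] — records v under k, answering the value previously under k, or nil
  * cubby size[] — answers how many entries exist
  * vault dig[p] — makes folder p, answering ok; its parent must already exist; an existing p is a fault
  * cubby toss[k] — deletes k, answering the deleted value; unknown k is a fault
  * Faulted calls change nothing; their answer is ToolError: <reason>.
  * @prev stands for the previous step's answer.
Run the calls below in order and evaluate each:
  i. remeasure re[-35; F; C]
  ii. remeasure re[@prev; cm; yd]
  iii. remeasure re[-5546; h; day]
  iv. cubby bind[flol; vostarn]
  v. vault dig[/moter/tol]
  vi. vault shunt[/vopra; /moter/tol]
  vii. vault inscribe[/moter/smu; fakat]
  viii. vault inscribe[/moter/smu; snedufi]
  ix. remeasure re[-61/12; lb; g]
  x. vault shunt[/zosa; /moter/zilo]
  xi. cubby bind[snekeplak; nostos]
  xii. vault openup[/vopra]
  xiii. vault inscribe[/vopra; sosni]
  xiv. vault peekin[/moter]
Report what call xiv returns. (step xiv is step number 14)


Answer: [smu, tol/, zilo/]

Derivation:
Using remeasure re passing v→-35, u_from→F, u_to→C, and observe -335/9.
I invoke remeasure re passing v→@prev, u_from→cm, u_to→yd, which returns -8375/20574.
Now I run remeasure re passing v→-5546, u_from→h, u_to→day: -2773/12.
I invoke cubby bind passing k→flol, v→vostarn, — result: nil.
I invoke vault dig passing p→/moter/tol, yielding ok.
I call vault shunt passing s→/vopra, d→/moter/tol, → ToolError: exists.
I use vault inscribe passing p→/moter/smu, c→fakat, and observe created.
I run vault inscribe passing p→/moter/smu, c→snedufi, giving overwrote.
I try remeasure re passing v→-61/12, u_from→lb, u_to→g, and observe -2766913457/1200000.
Invoking vault shunt passing s→/zosa, d→/moter/zilo, giving ok.
I use cubby bind passing k→snekeplak, v→nostos, and get nil.
I use vault openup passing p→/vopra, giving jeste.
Invoking vault inscribe passing p→/vopra, c→sosni, and see overwrote.
I use vault peekin passing p→/moter, — result: [smu, tol/, zilo/].


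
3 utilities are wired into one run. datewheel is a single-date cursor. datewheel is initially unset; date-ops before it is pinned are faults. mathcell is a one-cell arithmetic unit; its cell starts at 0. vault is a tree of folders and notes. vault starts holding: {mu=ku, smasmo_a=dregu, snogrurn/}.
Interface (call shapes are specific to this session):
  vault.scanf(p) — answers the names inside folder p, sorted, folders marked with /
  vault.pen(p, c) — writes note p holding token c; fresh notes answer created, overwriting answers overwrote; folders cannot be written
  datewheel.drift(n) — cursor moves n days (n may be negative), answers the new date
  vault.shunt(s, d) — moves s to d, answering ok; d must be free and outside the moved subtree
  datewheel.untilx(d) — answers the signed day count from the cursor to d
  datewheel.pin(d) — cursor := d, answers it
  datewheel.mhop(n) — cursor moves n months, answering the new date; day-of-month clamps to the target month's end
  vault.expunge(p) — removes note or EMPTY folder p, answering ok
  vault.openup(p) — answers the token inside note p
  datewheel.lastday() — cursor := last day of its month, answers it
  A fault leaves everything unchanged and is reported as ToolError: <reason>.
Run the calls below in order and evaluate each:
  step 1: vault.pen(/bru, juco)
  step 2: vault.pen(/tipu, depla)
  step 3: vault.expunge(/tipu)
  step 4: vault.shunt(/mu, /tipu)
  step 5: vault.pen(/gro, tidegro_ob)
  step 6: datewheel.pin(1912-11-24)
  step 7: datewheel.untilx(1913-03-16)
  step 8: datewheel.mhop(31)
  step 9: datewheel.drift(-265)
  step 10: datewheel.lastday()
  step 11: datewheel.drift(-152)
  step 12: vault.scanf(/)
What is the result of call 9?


Answer: 1914-10-02

Derivation:
[in] vault.pen /bru juco
:: created
[in] vault.pen /tipu depla
:: created
[in] vault.expunge /tipu
:: ok
[in] vault.shunt /mu /tipu
:: ok
[in] vault.pen /gro tidegro_ob
:: created
[in] datewheel.pin 1912-11-24
:: 1912-11-24
[in] datewheel.untilx 1913-03-16
:: 112
[in] datewheel.mhop 31
:: 1915-06-24
[in] datewheel.drift -265
:: 1914-10-02
[in] datewheel.lastday
:: 1914-10-31
[in] datewheel.drift -152
:: 1914-06-01
[in] vault.scanf /
:: [bru, gro, smasmo_a, snogrurn/, tipu]


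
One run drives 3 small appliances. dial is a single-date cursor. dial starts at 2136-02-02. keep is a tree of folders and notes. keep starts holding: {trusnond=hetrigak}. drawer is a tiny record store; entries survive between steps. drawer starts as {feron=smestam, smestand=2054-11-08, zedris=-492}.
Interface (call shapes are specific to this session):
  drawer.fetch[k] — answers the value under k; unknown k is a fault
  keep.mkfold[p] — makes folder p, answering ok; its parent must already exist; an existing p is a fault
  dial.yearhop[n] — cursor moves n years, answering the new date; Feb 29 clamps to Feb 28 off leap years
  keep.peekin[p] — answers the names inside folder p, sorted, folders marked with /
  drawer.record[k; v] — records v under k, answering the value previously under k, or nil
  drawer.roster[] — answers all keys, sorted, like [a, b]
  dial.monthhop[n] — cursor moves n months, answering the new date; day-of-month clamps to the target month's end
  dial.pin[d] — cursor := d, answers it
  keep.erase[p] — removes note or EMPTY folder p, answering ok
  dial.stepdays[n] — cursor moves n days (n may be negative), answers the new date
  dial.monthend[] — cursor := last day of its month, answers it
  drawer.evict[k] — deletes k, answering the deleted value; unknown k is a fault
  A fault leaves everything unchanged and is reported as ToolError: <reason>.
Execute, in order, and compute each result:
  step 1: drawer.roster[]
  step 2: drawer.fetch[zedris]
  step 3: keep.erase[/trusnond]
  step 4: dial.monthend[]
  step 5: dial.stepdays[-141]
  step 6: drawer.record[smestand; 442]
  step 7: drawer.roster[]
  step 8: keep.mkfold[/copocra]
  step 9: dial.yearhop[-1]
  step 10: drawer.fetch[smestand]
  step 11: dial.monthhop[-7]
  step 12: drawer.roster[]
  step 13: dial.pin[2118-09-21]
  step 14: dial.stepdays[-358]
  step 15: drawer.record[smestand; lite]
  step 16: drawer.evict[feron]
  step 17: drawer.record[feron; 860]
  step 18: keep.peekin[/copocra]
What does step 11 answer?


CALL drawer.roster[]
RET  [feron, smestand, zedris]
CALL drawer.fetch[k='zedris']
RET  -492
CALL keep.erase[p='/trusnond']
RET  ok
CALL dial.monthend[]
RET  2136-02-29
CALL dial.stepdays[n='-141']
RET  2135-10-11
CALL drawer.record[k='smestand'; v='442']
RET  2054-11-08
CALL drawer.roster[]
RET  [feron, smestand, zedris]
CALL keep.mkfold[p='/copocra']
RET  ok
CALL dial.yearhop[n='-1']
RET  2134-10-11
CALL drawer.fetch[k='smestand']
RET  442
CALL dial.monthhop[n='-7']
RET  2134-03-11
CALL drawer.roster[]
RET  [feron, smestand, zedris]
CALL dial.pin[d='2118-09-21']
RET  2118-09-21
CALL dial.stepdays[n='-358']
RET  2117-09-28
CALL drawer.record[k='smestand'; v='lite']
RET  442
CALL drawer.evict[k='feron']
RET  smestam
CALL drawer.record[k='feron'; v='860']
RET  nil
CALL keep.peekin[p='/copocra']
RET  []

Answer: 2134-03-11


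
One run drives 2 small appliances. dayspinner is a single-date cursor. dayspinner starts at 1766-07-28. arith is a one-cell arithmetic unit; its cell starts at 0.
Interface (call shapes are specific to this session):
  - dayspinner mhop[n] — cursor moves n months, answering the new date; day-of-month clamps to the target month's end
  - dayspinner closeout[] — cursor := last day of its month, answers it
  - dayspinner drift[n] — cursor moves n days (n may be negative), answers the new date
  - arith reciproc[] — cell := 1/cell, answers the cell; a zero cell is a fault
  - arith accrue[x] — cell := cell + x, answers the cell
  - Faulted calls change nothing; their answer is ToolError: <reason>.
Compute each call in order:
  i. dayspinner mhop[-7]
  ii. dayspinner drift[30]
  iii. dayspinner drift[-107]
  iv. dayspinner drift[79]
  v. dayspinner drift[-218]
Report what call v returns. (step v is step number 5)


Answer: 1765-05-26

Derivation:
Then dayspinner mhop(-7), giving 1765-12-28.
Now I run dayspinner drift(30): 1766-01-27.
I invoke dayspinner drift(-107), and see 1765-10-12.
Using dayspinner drift(79), and see 1765-12-30.
Next I call dayspinner drift(-218), and get 1765-05-26.


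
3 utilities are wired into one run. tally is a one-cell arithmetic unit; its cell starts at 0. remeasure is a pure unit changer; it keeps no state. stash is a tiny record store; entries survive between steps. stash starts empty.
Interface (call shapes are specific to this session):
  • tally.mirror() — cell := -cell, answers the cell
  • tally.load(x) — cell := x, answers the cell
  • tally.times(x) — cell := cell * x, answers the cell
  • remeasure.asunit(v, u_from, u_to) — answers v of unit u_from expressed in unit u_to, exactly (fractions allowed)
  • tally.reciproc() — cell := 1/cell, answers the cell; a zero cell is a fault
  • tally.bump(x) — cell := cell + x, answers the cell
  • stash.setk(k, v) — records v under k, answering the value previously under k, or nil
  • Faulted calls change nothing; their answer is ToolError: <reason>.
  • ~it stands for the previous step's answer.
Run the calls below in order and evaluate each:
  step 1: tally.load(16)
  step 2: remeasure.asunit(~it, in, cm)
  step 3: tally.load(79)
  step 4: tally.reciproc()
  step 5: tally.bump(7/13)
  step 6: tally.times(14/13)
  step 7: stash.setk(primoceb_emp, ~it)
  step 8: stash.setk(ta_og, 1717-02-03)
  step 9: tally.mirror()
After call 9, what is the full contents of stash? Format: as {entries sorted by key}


-- 1. load(x='16') => 16
-- 2. asunit(v='~it', u_from='in', u_to='cm') => 1016/25
-- 3. load(x='79') => 79
-- 4. reciproc() => 1/79
-- 5. bump(x='7/13') => 566/1027
-- 6. times(x='14/13') => 7924/13351
-- 7. setk(k='primoceb_emp', v='~it') => nil
-- 8. setk(k='ta_og', v='1717-02-03') => nil
-- 9. mirror() => -7924/13351

Answer: {primoceb_emp=7924/13351, ta_og=1717-02-03}


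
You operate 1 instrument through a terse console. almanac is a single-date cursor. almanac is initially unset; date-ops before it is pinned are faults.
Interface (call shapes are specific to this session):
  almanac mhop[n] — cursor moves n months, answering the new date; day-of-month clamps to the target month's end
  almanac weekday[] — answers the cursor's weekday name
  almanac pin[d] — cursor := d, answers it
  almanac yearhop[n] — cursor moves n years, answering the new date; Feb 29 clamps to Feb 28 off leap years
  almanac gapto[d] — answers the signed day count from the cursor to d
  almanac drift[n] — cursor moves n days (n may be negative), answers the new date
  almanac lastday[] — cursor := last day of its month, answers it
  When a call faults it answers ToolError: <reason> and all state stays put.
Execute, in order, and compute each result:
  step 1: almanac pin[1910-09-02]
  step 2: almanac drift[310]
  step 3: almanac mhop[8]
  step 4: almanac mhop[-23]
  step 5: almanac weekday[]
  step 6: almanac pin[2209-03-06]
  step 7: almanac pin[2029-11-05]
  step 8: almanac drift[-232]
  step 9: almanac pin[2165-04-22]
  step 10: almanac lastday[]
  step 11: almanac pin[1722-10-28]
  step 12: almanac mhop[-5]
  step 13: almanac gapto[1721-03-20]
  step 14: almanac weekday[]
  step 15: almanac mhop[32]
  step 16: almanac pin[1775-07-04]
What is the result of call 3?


I run almanac pin on d: 1910-09-02, which returns 1910-09-02.
Invoking almanac drift on n: 310, and observe 1911-07-09.
Next I call almanac mhop on n: 8, and see 1912-03-09.
I invoke almanac mhop on n: -23: 1910-04-09.
I call almanac weekday, yielding Saturday.
Using almanac pin on d: 2209-03-06, giving 2209-03-06.
I run almanac pin on d: 2029-11-05, → 2029-11-05.
Invoking almanac drift on n: -232: 2029-03-18.
Next I call almanac pin on d: 2165-04-22, — result: 2165-04-22.
Calling almanac lastday(), yielding 2165-04-30.
Invoking almanac pin on d: 1722-10-28, yielding 1722-10-28.
Next I call almanac mhop on n: -5, giving 1722-05-28.
Then almanac gapto on d: 1721-03-20: -434.
Then almanac weekday(), and observe Thursday.
Using almanac mhop on n: 32, — result: 1725-01-28.
I invoke almanac pin on d: 1775-07-04, → 1775-07-04.

Answer: 1912-03-09


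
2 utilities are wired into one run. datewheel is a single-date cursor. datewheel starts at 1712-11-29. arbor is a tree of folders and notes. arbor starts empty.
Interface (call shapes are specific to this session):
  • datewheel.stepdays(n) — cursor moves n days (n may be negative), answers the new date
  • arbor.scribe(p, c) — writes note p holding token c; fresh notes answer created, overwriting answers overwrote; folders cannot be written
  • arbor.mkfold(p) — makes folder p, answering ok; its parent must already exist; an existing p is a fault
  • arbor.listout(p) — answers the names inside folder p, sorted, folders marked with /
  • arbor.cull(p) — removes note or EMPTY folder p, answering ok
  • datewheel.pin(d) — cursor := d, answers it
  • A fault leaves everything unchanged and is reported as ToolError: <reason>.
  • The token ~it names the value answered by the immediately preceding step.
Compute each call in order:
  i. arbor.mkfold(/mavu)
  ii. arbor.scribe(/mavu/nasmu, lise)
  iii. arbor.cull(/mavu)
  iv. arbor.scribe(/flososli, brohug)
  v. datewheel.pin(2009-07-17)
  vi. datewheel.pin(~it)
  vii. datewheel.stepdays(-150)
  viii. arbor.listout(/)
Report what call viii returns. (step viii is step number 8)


% mkfold p: /mavu
= ok
% scribe p: /mavu/nasmu c: lise
= created
% cull p: /mavu
= ToolError: not empty
% scribe p: /flososli c: brohug
= created
% pin d: 2009-07-17
= 2009-07-17
% pin d: ~it
= 2009-07-17
% stepdays n: -150
= 2009-02-17
% listout p: /
= [flososli, mavu/]

Answer: [flososli, mavu/]


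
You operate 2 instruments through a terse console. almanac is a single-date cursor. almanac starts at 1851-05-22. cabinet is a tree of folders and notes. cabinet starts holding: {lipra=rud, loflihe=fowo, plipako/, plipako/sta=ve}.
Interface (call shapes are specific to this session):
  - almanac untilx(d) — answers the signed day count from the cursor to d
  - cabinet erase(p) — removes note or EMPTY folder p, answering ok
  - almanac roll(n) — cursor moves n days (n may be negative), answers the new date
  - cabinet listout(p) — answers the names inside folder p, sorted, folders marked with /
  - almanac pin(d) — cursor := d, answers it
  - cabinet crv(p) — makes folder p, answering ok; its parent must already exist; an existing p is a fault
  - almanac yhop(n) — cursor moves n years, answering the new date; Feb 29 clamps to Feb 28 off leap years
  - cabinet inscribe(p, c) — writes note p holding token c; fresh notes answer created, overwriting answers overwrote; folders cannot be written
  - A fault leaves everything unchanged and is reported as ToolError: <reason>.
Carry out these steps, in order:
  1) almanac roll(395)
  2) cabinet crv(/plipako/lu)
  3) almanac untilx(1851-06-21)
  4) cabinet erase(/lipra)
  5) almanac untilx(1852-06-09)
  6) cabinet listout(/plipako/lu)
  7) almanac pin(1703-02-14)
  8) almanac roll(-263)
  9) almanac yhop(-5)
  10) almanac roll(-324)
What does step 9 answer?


Answer: 1697-05-27

Derivation:
I call almanac roll on n→395, and see 1852-06-20.
I use cabinet crv on p→/plipako/lu, which returns ok.
Invoking almanac untilx on d→1851-06-21, and observe -365.
I try cabinet erase on p→/lipra, which returns ok.
Next I call almanac untilx on d→1852-06-09, and observe -11.
Calling cabinet listout on p→/plipako/lu, and observe [].
Then almanac pin on d→1703-02-14, — result: 1703-02-14.
Invoking almanac roll on n→-263, and observe 1702-05-27.
Calling almanac yhop on n→-5, and see 1697-05-27.
Next I call almanac roll on n→-324, → 1696-07-07.


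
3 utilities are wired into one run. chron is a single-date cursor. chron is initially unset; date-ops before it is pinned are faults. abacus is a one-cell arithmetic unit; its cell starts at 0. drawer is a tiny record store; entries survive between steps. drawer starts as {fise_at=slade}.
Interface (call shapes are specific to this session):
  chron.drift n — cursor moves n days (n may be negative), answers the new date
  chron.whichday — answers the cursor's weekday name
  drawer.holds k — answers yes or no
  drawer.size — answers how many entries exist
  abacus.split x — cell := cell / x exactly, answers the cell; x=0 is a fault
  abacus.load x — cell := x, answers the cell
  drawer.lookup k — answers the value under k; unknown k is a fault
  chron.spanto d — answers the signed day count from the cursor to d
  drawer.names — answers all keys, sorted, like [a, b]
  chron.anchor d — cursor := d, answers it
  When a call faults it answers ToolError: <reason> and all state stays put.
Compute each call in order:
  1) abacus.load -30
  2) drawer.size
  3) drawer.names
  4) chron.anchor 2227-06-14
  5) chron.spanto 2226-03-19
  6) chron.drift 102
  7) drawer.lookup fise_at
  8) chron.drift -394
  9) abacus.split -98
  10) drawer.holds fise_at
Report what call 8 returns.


% abacus.load -30
[out] -30
% drawer.size
[out] 1
% drawer.names
[out] [fise_at]
% chron.anchor 2227-06-14
[out] 2227-06-14
% chron.spanto 2226-03-19
[out] -452
% chron.drift 102
[out] 2227-09-24
% drawer.lookup fise_at
[out] slade
% chron.drift -394
[out] 2226-08-26
% abacus.split -98
[out] 15/49
% drawer.holds fise_at
[out] yes

Answer: 2226-08-26


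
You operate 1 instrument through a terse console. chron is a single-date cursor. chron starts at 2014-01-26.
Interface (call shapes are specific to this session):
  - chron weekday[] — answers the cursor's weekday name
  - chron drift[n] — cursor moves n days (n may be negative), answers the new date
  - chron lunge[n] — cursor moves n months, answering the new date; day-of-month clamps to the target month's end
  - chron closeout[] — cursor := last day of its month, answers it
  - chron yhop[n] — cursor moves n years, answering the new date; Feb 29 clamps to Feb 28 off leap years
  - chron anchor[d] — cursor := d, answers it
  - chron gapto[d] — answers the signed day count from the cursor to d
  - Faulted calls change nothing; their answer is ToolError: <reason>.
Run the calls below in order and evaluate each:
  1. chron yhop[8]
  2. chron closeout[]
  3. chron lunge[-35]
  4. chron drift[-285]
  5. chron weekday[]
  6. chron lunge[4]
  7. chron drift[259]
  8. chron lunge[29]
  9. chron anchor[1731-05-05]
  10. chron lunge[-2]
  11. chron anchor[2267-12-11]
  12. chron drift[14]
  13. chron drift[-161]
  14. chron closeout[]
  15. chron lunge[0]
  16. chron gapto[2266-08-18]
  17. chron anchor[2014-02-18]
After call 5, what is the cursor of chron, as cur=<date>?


Answer: cur=2018-05-19

Derivation:
CALL chron yhop[n='8']
RET  2022-01-26
CALL chron closeout[]
RET  2022-01-31
CALL chron lunge[n='-35']
RET  2019-02-28
CALL chron drift[n='-285']
RET  2018-05-19
CALL chron weekday[]
RET  Saturday
CALL chron lunge[n='4']
RET  2018-09-19
CALL chron drift[n='259']
RET  2019-06-05
CALL chron lunge[n='29']
RET  2021-11-05
CALL chron anchor[d='1731-05-05']
RET  1731-05-05
CALL chron lunge[n='-2']
RET  1731-03-05
CALL chron anchor[d='2267-12-11']
RET  2267-12-11
CALL chron drift[n='14']
RET  2267-12-25
CALL chron drift[n='-161']
RET  2267-07-17
CALL chron closeout[]
RET  2267-07-31
CALL chron lunge[n='0']
RET  2267-07-31
CALL chron gapto[d='2266-08-18']
RET  -347
CALL chron anchor[d='2014-02-18']
RET  2014-02-18
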